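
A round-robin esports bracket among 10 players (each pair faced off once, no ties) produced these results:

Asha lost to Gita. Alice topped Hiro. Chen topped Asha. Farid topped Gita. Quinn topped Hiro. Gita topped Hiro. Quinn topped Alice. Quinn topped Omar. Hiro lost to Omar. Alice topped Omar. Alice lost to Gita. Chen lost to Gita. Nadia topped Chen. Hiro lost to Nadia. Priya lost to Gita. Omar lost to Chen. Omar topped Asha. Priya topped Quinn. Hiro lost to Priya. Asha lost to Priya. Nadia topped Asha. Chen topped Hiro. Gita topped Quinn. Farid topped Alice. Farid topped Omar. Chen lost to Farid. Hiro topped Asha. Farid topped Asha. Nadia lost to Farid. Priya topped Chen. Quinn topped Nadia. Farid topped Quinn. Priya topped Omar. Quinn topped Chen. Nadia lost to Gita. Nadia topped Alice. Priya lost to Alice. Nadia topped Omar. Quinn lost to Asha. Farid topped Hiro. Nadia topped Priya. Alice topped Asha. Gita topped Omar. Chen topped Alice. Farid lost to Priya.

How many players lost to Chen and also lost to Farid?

4

Chen beat: Omar, Hiro, Alice, Asha.
Farid beat: Omar, Quinn, Hiro, Nadia, Gita, Alice, Chen, Asha.
Both beat: Omar, Hiro, Alice, Asha — 4.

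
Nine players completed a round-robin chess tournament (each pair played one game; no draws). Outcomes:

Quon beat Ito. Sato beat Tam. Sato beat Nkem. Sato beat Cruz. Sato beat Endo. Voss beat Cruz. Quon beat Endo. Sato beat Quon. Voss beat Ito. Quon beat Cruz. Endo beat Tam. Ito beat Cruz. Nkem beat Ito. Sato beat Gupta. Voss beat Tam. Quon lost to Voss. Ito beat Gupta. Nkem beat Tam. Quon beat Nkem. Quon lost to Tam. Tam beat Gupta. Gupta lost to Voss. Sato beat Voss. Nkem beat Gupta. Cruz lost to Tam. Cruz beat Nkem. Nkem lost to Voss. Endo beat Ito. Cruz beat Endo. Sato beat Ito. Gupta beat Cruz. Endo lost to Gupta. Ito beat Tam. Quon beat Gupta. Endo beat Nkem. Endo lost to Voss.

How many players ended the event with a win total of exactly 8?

Win totals: Voss 7, Quon 5, Ito 3, Nkem 3, Endo 3, Tam 3, Sato 8, Gupta 2, Cruz 2.
Exactly 8: Sato — 1 player.

1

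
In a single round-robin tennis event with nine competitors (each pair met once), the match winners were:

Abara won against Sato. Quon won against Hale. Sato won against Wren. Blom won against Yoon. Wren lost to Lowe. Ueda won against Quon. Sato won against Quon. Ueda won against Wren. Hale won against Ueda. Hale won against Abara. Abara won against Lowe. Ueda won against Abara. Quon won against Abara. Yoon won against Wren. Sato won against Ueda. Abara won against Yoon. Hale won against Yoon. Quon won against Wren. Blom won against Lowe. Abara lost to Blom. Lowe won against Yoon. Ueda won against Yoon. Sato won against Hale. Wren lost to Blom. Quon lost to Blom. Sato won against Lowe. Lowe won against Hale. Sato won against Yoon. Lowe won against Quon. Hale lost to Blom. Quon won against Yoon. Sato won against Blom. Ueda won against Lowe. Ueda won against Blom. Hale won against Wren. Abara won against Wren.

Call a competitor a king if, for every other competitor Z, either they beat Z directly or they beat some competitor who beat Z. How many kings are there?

Wren cannot reach Ueda, Blom, Quon, Abara, Yoon, Hale, Sato, Lowe in two steps.
Ueda reaches everyone (king).
Blom reaches everyone (king).
Quon cannot reach Blom in two steps.
Abara reaches everyone (king).
Yoon cannot reach Ueda, Blom, Quon, Abara, Hale, Sato, Lowe in two steps.
Hale reaches everyone (king).
Sato reaches everyone (king).
Lowe cannot reach Blom, Sato in two steps.
Kings: Ueda, Blom, Abara, Hale, Sato — 5.

5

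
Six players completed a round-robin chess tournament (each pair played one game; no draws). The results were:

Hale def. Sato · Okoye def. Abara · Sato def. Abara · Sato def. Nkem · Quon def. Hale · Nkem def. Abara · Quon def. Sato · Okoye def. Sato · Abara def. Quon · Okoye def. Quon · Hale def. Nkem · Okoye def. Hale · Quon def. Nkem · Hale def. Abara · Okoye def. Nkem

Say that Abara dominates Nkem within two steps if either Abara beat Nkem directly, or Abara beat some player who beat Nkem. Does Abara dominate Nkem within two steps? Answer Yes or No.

Abara did not beat Nkem directly.
Abara beat Quon. Of those, Quon beat Nkem.

Yes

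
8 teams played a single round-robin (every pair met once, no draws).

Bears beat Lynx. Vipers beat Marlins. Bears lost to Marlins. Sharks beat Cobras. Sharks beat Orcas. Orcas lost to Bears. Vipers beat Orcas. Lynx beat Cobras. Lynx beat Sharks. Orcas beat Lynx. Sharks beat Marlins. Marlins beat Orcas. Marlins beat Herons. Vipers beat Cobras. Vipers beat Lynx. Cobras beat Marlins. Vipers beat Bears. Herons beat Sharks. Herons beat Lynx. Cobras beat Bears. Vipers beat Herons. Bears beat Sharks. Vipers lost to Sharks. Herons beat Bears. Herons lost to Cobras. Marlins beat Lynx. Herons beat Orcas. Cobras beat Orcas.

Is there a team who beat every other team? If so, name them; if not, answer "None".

Highest win total is Vipers with 6 (out of 7 possible).
Vipers lost to Sharks, so no team went undefeated.

None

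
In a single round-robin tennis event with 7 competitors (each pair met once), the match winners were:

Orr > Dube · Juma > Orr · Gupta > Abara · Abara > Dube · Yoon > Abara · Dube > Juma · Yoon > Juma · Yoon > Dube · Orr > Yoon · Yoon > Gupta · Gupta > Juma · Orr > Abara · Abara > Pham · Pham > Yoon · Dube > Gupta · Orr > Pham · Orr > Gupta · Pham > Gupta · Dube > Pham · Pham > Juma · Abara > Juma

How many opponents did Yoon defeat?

4

Yoon's results: beat Abara, Gupta, Dube, Juma; lost to Orr, Pham.
That is 4 wins.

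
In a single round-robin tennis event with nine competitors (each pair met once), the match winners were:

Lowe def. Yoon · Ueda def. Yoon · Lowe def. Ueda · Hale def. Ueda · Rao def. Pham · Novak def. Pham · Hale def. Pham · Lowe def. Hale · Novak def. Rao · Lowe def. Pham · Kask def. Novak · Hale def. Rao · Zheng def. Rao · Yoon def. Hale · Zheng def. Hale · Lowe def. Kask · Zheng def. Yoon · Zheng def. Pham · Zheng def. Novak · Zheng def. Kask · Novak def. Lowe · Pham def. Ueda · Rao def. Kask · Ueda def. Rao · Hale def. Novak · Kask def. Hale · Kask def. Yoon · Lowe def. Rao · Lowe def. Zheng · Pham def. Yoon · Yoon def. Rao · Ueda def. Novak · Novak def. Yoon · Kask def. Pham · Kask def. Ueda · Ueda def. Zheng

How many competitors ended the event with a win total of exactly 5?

Win totals: Ueda 4, Novak 4, Yoon 2, Pham 2, Zheng 6, Rao 2, Kask 5, Lowe 7, Hale 4.
Exactly 5: Kask — 1 competitor.

1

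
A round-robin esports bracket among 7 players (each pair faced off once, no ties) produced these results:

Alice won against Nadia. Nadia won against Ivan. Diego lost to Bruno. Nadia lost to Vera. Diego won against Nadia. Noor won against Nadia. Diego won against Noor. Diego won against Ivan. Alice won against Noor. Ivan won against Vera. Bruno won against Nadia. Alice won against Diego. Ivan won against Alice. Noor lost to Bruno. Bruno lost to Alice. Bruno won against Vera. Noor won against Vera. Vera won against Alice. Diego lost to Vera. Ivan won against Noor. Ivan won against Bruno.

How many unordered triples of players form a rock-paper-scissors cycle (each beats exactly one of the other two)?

10

Win totals: Noor 2, Nadia 1, Ivan 4, Vera 3, Diego 3, Alice 4, Bruno 4.
A player with w wins dominates both others in C(w,2) triples; summing gives 1 + 0 + 6 + 3 + 3 + 6 + 6 = 25 transitive triples.
Total triples C(7,3) = 35, so cyclic triples = 35 − 25 = 10.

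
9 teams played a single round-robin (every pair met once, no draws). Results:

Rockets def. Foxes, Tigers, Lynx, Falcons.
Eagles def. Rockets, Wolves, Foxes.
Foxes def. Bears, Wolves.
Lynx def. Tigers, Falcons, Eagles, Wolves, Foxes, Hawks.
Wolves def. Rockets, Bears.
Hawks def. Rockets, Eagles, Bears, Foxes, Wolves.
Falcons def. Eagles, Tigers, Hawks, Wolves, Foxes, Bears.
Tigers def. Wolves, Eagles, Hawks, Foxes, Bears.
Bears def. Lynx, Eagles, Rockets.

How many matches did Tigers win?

Tigers' results: beat Wolves, Bears, Foxes, Eagles, Hawks; lost to Falcons, Rockets, Lynx.
That is 5 wins.

5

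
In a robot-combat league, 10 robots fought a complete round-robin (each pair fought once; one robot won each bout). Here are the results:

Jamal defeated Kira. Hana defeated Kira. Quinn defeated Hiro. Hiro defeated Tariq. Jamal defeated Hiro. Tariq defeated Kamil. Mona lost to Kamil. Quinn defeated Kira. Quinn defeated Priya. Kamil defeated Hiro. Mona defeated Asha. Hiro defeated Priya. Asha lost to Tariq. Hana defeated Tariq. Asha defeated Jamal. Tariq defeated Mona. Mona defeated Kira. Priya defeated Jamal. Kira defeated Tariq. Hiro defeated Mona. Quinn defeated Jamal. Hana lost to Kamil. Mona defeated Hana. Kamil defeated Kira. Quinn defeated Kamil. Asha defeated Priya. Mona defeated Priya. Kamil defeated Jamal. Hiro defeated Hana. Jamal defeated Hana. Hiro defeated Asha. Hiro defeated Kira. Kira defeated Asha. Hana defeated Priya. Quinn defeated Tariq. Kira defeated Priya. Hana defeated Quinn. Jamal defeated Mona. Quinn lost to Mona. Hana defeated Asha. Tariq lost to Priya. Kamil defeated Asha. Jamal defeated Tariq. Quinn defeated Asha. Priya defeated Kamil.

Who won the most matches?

Quinn

Win totals: Hana 5, Hiro 6, Priya 3, Mona 5, Asha 2, Kamil 6, Jamal 5, Quinn 7, Tariq 3, Kira 3.
Quinn leads with 7 wins (next highest: 6).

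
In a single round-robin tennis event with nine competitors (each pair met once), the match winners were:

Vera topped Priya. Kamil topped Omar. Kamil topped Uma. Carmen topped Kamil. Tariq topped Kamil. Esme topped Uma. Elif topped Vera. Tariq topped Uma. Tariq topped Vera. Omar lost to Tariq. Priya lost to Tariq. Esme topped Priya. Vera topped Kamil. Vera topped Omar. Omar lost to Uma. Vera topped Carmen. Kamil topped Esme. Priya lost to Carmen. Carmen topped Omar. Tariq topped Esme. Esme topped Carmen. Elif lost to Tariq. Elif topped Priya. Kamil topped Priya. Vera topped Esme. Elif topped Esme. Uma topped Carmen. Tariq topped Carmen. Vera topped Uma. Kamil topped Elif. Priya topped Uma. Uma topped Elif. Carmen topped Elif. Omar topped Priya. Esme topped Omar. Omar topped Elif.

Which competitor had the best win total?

Tariq

Win totals: Omar 2, Carmen 4, Kamil 5, Vera 6, Priya 1, Esme 4, Tariq 8, Uma 3, Elif 3.
Tariq leads with 8 wins (next highest: 6).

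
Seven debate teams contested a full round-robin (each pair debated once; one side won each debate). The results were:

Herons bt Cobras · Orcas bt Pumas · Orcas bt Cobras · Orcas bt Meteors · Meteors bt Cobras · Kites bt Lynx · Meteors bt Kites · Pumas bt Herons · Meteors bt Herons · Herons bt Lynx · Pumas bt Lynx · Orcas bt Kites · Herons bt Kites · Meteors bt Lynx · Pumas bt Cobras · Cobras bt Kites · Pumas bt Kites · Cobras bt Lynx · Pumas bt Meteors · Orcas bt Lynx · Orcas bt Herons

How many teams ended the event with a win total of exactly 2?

Win totals: Lynx 0, Orcas 6, Pumas 5, Cobras 2, Meteors 4, Kites 1, Herons 3.
Exactly 2: Cobras — 1 team.

1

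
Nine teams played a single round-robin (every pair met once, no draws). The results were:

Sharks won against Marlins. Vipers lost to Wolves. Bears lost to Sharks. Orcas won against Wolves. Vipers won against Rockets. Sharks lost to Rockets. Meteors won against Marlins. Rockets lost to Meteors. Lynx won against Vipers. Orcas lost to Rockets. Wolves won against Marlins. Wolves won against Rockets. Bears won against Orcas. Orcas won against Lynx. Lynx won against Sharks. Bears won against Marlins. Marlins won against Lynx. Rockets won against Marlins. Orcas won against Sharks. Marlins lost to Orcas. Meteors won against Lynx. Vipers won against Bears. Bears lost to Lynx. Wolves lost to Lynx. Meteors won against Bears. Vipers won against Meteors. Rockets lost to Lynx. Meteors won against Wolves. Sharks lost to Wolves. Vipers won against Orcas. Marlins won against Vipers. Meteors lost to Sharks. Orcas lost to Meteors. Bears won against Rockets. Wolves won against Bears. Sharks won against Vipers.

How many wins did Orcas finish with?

4

Orcas' results: beat Wolves, Marlins, Sharks, Lynx; lost to Rockets, Vipers, Meteors, Bears.
That is 4 wins.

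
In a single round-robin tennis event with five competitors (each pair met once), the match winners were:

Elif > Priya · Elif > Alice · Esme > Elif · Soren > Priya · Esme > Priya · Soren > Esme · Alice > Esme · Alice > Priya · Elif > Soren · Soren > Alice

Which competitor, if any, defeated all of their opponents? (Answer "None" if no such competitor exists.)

Highest win total is Soren with 3 (out of 4 possible).
Soren lost to Elif, so no competitor went undefeated.

None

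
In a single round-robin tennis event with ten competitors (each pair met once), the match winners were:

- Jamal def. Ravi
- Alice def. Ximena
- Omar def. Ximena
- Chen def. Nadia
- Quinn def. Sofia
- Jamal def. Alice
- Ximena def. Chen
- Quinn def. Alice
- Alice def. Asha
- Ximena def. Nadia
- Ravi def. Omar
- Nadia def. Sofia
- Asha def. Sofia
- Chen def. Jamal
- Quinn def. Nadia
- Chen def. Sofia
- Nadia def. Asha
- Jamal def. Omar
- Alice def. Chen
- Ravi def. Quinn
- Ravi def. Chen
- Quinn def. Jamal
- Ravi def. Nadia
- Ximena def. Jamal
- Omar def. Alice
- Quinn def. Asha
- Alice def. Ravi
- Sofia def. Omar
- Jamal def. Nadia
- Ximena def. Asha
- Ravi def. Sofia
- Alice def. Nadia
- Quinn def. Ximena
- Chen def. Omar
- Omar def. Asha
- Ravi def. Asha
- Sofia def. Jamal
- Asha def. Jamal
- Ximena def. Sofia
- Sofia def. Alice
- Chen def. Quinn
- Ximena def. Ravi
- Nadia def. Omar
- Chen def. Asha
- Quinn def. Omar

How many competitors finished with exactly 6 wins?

3

Win totals: Ravi 6, Quinn 7, Ximena 6, Nadia 3, Asha 2, Alice 5, Chen 6, Sofia 3, Omar 3, Jamal 4.
Exactly 6: Ravi, Ximena, Chen — 3 competitors.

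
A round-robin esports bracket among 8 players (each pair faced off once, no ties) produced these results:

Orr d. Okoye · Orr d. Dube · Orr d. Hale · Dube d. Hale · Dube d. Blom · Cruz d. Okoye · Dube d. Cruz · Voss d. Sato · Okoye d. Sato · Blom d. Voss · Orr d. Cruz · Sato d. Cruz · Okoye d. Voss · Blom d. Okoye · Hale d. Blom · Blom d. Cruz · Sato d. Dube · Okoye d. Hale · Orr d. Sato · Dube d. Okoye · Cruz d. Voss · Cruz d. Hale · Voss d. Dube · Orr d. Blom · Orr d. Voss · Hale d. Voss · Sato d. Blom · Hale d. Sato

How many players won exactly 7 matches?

1

Win totals: Voss 2, Cruz 3, Sato 3, Okoye 3, Dube 4, Blom 3, Orr 7, Hale 3.
Exactly 7: Orr — 1 player.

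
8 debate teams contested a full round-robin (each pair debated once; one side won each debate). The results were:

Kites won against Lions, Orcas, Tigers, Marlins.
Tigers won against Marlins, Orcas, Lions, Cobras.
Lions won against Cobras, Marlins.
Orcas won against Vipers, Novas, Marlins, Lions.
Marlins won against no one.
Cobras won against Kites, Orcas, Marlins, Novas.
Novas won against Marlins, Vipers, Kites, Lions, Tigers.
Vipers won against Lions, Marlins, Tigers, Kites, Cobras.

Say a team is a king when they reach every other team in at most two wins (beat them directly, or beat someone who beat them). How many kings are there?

6

Marlins cannot reach Tigers, Novas, Orcas, Kites, Vipers, Lions, Cobras in two steps.
Tigers reaches everyone (king).
Novas reaches everyone (king).
Orcas reaches everyone (king).
Kites reaches everyone (king).
Vipers reaches everyone (king).
Lions cannot reach Tigers, Vipers in two steps.
Cobras reaches everyone (king).
Kings: Tigers, Novas, Orcas, Kites, Vipers, Cobras — 6.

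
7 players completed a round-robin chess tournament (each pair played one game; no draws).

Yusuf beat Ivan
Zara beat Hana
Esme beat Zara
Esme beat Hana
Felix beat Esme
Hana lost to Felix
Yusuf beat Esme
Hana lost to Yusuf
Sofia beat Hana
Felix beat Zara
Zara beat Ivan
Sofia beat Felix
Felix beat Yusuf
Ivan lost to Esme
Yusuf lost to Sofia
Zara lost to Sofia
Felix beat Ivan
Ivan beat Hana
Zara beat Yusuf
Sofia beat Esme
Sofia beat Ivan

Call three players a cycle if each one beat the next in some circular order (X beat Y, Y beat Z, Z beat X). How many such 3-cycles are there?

1

Win totals: Hana 0, Esme 3, Sofia 6, Yusuf 3, Felix 5, Ivan 1, Zara 3.
A player with w wins dominates both others in C(w,2) triples; summing gives 0 + 3 + 15 + 3 + 10 + 0 + 3 = 34 transitive triples.
Total triples C(7,3) = 35, so cyclic triples = 35 − 34 = 1.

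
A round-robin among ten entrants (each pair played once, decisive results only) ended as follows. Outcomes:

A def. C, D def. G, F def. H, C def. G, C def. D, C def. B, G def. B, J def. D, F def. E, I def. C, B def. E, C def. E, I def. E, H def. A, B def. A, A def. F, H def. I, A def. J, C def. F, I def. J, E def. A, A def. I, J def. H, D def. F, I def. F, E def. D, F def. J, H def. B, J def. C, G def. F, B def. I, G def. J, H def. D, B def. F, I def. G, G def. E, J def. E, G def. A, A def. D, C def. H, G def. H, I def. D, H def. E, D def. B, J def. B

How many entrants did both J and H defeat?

3

J beat: B, C, D, E, H.
H beat: A, B, D, E, I.
Both beat: B, D, E — 3.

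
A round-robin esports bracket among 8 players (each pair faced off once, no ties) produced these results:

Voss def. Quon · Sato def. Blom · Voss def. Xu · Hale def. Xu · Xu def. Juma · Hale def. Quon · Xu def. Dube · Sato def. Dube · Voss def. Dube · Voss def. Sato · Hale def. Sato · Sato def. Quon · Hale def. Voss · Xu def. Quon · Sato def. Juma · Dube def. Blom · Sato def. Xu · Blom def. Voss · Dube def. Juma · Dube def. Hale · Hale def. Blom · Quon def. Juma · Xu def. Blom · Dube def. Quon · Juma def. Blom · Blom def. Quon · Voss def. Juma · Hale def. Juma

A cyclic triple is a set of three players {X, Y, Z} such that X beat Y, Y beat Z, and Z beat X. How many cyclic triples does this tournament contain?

Win totals: Sato 5, Xu 4, Juma 1, Hale 6, Voss 5, Quon 1, Dube 4, Blom 2.
A player with w wins dominates both others in C(w,2) triples; summing gives 10 + 6 + 0 + 15 + 10 + 0 + 6 + 1 = 48 transitive triples.
Total triples C(8,3) = 56, so cyclic triples = 56 − 48 = 8.

8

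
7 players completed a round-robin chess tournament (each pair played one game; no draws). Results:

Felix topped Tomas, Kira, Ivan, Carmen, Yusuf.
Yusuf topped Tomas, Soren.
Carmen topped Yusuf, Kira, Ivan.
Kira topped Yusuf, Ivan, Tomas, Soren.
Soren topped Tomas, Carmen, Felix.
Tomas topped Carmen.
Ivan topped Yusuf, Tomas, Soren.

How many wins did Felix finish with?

5

Felix's results: beat Carmen, Tomas, Ivan, Yusuf, Kira; lost to Soren.
That is 5 wins.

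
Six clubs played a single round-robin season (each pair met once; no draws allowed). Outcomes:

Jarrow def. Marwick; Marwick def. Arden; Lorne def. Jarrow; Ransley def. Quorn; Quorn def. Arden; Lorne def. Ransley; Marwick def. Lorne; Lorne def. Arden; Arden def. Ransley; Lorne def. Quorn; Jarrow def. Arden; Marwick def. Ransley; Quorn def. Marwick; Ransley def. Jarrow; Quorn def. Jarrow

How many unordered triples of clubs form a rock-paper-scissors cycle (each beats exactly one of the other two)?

6

Of the C(6,3) = 20 triples, the cyclic ones are: {Ransley, Marwick, Quorn}; {Ransley, Marwick, Jarrow}; {Ransley, Quorn, Arden}; {Ransley, Arden, Jarrow}; {Marwick, Quorn, Lorne}; {Marwick, Lorne, Jarrow}.
That is 6.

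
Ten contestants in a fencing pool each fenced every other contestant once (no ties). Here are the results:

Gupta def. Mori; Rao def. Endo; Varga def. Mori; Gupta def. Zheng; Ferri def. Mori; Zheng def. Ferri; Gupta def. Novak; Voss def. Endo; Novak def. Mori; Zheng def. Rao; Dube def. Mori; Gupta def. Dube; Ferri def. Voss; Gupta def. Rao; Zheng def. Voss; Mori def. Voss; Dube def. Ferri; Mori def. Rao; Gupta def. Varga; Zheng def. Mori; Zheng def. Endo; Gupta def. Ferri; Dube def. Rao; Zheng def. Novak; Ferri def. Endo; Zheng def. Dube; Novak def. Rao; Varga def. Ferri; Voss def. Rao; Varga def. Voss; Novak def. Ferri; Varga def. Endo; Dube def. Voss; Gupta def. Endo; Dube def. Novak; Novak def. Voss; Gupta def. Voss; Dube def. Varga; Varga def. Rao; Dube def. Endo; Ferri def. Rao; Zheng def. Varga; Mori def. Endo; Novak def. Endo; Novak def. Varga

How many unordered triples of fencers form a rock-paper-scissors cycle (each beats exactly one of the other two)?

0

Win totals: Voss 2, Zheng 8, Varga 5, Dube 7, Rao 1, Mori 3, Ferri 4, Gupta 9, Novak 6, Endo 0.
A fencer with w wins dominates both others in C(w,2) triples; summing gives 1 + 28 + 10 + 21 + 0 + 3 + 6 + 36 + 15 + 0 = 120 transitive triples.
Total triples C(10,3) = 120, so cyclic triples = 120 − 120 = 0.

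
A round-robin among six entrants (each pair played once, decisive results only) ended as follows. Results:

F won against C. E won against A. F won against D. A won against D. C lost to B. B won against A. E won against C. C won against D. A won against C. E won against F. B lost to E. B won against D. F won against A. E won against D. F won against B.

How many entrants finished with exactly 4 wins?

1

Win totals: A 2, B 3, C 1, D 0, E 5, F 4.
Exactly 4: F — 1 entrant.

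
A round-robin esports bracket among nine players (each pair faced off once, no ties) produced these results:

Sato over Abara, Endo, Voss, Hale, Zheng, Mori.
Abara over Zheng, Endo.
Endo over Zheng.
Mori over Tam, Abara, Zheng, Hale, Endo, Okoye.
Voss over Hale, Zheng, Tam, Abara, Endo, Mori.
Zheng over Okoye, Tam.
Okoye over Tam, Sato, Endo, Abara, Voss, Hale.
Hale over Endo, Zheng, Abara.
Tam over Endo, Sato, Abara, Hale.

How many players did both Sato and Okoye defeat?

4

Sato beat: Voss, Zheng, Abara, Endo, Mori, Hale.
Okoye beat: Voss, Tam, Abara, Endo, Sato, Hale.
Both beat: Voss, Abara, Endo, Hale — 4.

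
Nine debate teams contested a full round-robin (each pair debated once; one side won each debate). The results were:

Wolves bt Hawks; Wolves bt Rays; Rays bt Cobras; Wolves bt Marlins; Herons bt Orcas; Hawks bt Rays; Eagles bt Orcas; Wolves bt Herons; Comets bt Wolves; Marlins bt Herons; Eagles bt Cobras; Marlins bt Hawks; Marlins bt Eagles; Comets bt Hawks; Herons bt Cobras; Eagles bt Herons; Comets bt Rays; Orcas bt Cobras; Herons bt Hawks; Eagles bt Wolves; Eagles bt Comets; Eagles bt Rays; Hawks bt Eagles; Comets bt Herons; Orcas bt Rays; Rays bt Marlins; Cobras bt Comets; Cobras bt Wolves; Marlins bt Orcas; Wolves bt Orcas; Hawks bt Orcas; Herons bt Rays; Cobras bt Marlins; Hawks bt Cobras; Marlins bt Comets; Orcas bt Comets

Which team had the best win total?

Win totals: Comets 4, Orcas 3, Marlins 5, Eagles 6, Rays 2, Herons 4, Hawks 4, Cobras 3, Wolves 5.
Eagles leads with 6 wins (next highest: 5).

Eagles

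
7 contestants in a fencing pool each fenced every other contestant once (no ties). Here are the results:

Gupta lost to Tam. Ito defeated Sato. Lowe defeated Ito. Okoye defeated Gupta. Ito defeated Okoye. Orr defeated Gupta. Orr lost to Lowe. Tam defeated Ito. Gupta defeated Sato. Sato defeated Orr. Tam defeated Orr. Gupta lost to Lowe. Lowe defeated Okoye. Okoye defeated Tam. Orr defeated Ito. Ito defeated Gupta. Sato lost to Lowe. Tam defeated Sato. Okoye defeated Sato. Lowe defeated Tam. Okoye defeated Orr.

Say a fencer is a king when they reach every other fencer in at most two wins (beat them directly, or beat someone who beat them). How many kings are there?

1

Gupta cannot reach Ito, Tam, Okoye, Lowe in two steps.
Ito cannot reach Lowe in two steps.
Sato cannot reach Tam, Okoye, Lowe in two steps.
Tam cannot reach Lowe in two steps.
Okoye cannot reach Lowe in two steps.
Lowe reaches everyone (king).
Orr cannot reach Tam, Lowe in two steps.
Kings: Lowe — 1.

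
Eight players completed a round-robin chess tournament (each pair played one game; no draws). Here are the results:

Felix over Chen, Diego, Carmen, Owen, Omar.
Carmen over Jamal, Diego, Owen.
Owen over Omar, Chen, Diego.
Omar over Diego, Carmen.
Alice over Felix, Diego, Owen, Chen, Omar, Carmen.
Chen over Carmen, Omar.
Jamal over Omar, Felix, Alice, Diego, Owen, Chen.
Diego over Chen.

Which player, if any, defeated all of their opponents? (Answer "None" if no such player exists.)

Highest win total is Jamal with 6 (out of 7 possible).
Jamal lost to Carmen, so no player went undefeated.

None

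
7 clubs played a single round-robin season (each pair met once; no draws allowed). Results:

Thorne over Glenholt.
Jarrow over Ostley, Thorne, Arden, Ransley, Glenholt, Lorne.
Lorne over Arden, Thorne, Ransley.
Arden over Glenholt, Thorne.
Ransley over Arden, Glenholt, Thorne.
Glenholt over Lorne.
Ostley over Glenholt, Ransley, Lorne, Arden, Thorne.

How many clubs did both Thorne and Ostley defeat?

1

Thorne beat: Glenholt.
Ostley beat: Glenholt, Ransley, Arden, Lorne, Thorne.
Both beat: Glenholt — 1.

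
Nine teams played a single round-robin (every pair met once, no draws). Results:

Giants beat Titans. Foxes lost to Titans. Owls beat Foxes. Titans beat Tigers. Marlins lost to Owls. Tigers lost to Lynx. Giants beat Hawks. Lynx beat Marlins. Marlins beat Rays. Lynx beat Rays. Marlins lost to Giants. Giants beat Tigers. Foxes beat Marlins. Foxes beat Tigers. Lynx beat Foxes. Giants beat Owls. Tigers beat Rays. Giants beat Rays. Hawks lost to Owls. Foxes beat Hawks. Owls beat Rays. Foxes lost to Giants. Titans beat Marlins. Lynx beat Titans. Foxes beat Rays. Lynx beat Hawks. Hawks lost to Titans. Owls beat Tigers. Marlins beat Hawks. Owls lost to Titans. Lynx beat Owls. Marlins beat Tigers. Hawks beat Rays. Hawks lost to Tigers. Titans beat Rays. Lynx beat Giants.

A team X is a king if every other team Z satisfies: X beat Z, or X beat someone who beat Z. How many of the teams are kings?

1

Marlins cannot reach Titans, Giants, Foxes, Lynx, Owls in two steps.
Hawks cannot reach Marlins, Tigers, Titans, Giants, Foxes, Lynx, Owls in two steps.
Tigers cannot reach Marlins, Titans, Giants, Foxes, Lynx, Owls in two steps.
Titans cannot reach Giants, Lynx in two steps.
Giants cannot reach Lynx in two steps.
Foxes cannot reach Titans, Giants, Lynx, Owls in two steps.
Rays cannot reach Marlins, Hawks, Tigers, Titans, Giants, Foxes, Lynx, Owls in two steps.
Lynx reaches everyone (king).
Owls cannot reach Titans, Giants, Lynx in two steps.
Kings: Lynx — 1.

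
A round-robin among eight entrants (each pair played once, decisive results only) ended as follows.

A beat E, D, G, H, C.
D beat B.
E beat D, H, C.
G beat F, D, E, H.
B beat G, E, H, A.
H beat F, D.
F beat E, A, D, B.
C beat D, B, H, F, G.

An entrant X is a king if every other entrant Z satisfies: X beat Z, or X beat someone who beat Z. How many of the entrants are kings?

A reaches everyone (king).
B reaches everyone (king).
C reaches everyone (king).
D cannot reach C, F in two steps.
E cannot reach A in two steps.
F reaches everyone (king).
G reaches everyone (king).
H cannot reach C, G in two steps.
Kings: A, B, C, F, G — 5.

5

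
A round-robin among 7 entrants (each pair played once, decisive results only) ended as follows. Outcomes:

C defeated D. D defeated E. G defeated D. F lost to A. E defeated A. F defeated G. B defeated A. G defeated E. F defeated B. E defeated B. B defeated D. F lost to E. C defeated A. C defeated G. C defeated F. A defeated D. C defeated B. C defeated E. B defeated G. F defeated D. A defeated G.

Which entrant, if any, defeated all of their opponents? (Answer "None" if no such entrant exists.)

C has 6 wins out of 6 opponents — a perfect record.

C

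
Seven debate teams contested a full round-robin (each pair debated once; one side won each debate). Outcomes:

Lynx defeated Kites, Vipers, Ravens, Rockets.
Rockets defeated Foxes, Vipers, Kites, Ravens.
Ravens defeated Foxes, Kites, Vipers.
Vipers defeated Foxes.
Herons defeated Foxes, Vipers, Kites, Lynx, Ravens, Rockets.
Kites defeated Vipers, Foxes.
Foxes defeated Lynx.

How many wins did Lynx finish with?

Lynx's results: beat Ravens, Kites, Vipers, Rockets; lost to Foxes, Herons.
That is 4 wins.

4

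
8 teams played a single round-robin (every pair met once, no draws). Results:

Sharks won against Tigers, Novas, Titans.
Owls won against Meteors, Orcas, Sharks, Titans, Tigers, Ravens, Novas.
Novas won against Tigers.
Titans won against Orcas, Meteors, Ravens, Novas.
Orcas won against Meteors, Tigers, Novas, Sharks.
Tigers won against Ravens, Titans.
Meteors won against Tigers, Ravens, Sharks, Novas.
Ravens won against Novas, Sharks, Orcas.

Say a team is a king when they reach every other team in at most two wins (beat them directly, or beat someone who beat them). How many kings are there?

Owls reaches everyone (king).
Meteors cannot reach Owls in two steps.
Orcas cannot reach Owls in two steps.
Sharks cannot reach Owls in two steps.
Titans cannot reach Owls in two steps.
Ravens cannot reach Owls in two steps.
Tigers cannot reach Owls in two steps.
Novas cannot reach Owls, Meteors, Orcas, Sharks in two steps.
Kings: Owls — 1.

1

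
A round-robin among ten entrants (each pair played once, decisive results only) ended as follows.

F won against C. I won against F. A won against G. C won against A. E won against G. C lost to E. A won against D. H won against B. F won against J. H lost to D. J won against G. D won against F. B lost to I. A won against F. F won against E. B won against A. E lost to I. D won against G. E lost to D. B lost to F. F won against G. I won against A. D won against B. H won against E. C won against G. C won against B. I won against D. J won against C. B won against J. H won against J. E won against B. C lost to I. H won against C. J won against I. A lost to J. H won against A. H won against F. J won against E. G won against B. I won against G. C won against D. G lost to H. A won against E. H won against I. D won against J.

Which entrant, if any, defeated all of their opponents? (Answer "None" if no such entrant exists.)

None

Highest win total is H with 8 (out of 9 possible).
H lost to D, so no entrant went undefeated.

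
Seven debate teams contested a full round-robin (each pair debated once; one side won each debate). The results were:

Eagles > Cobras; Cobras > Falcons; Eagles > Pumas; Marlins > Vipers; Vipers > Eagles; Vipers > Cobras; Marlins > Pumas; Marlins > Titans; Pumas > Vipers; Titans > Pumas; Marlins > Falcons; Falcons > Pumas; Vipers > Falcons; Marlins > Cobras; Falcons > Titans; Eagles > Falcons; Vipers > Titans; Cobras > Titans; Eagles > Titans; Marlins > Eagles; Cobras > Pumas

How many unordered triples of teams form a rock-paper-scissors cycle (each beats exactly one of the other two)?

Win totals: Eagles 4, Vipers 4, Cobras 3, Marlins 6, Titans 1, Pumas 1, Falcons 2.
A team with w wins dominates both others in C(w,2) triples; summing gives 6 + 6 + 3 + 15 + 0 + 0 + 1 = 31 transitive triples.
Total triples C(7,3) = 35, so cyclic triples = 35 − 31 = 4.

4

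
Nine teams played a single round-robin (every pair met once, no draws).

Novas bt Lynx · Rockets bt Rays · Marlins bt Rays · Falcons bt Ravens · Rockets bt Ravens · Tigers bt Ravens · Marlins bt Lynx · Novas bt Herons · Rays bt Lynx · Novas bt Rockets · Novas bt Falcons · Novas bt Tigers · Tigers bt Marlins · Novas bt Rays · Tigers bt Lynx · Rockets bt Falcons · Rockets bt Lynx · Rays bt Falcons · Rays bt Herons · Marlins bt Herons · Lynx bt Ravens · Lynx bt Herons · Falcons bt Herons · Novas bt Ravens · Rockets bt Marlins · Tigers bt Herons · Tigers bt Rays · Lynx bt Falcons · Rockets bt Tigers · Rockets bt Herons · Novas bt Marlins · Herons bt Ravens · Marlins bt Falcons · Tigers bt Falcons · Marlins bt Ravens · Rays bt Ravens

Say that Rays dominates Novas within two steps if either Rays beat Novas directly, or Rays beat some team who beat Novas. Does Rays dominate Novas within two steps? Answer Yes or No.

No

Rays did not beat Novas directly.
Rays beat Falcons, Lynx, Herons, Ravens, but each of them lost to Novas. No two-step path.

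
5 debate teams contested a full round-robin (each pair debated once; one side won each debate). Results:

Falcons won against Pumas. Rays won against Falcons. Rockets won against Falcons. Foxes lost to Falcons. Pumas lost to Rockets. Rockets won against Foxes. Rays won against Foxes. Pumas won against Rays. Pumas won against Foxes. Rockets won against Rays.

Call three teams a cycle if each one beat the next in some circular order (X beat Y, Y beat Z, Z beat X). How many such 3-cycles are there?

1

Of the C(5,3) = 10 triples, the cyclic ones are: {Rays, Pumas, Falcons}.
That is 1.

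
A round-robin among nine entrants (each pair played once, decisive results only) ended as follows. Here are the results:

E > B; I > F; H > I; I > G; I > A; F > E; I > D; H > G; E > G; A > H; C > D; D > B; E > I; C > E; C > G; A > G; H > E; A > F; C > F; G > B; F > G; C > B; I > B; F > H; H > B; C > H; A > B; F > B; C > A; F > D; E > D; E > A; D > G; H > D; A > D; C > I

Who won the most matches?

Win totals: A 5, B 0, C 8, D 2, E 5, F 5, G 1, H 5, I 5.
C leads with 8 wins (next highest: 5).

C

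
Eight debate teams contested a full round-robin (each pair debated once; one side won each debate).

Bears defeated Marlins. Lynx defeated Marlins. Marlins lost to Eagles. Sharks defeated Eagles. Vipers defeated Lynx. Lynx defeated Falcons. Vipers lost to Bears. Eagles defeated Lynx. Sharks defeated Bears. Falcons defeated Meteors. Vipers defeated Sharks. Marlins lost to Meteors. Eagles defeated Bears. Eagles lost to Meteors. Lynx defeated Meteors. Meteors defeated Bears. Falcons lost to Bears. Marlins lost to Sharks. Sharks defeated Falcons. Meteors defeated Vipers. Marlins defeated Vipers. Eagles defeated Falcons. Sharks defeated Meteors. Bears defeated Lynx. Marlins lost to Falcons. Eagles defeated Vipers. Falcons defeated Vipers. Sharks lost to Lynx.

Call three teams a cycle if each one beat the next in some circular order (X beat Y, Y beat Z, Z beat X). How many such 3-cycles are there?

Win totals: Bears 4, Vipers 2, Marlins 1, Meteors 4, Sharks 5, Falcons 3, Lynx 4, Eagles 5.
A team with w wins dominates both others in C(w,2) triples; summing gives 6 + 1 + 0 + 6 + 10 + 3 + 6 + 10 = 42 transitive triples.
Total triples C(8,3) = 56, so cyclic triples = 56 − 42 = 14.

14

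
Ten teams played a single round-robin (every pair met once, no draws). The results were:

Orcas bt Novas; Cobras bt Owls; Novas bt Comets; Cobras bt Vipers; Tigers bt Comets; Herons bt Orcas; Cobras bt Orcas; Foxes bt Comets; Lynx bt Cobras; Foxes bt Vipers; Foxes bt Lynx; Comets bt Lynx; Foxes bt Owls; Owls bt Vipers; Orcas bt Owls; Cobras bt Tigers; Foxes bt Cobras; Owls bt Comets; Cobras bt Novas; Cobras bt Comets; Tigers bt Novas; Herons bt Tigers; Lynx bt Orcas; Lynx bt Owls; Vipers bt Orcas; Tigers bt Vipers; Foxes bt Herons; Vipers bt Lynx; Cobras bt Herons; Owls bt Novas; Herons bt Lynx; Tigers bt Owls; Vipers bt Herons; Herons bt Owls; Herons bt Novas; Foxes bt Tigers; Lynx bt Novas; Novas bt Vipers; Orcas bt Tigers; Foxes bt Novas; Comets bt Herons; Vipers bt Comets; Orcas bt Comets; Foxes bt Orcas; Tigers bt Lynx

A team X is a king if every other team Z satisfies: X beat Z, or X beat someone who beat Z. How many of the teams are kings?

Orcas cannot reach Cobras, Foxes in two steps.
Cobras cannot reach Foxes in two steps.
Comets cannot reach Foxes, Vipers in two steps.
Owls cannot reach Cobras, Foxes, Tigers in two steps.
Lynx cannot reach Foxes in two steps.
Foxes reaches everyone (king).
Novas cannot reach Cobras, Owls, Foxes, Tigers in two steps.
Tigers cannot reach Foxes in two steps.
Herons cannot reach Foxes in two steps.
Vipers cannot reach Foxes in two steps.
Kings: Foxes — 1.

1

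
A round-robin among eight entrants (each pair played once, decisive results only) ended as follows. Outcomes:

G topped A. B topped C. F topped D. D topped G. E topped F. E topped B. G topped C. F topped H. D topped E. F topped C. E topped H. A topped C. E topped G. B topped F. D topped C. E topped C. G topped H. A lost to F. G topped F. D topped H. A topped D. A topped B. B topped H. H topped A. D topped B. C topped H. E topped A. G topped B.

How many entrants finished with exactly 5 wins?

Win totals: A 3, B 3, C 1, D 5, E 6, F 4, G 5, H 1.
Exactly 5: D, G — 2 entrants.

2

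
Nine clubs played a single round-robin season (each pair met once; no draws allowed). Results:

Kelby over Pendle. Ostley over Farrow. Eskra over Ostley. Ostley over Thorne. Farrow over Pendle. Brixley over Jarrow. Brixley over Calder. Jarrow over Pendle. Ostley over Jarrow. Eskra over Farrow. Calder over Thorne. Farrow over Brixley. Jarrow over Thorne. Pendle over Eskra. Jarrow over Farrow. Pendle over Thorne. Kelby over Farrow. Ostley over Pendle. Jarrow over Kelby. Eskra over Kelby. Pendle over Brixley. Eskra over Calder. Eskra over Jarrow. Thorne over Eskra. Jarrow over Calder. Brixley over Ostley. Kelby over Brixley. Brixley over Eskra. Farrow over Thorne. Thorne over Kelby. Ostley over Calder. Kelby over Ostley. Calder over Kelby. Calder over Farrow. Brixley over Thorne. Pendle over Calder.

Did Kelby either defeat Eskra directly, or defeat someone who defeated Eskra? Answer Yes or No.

Yes

Kelby did not beat Eskra directly.
Kelby beat Pendle, Farrow, Ostley, Brixley. Of those, Pendle beat Eskra.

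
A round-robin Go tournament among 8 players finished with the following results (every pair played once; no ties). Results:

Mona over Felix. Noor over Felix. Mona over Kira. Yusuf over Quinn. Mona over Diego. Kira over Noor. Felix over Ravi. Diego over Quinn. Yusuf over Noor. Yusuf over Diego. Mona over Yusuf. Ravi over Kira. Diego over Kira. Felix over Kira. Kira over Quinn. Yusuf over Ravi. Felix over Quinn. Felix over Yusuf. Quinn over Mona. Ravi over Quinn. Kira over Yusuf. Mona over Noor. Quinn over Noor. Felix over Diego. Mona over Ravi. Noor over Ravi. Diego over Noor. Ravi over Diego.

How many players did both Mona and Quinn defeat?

1

Mona beat: Noor, Felix, Ravi, Kira, Diego, Yusuf.
Quinn beat: Noor, Mona.
Both beat: Noor — 1.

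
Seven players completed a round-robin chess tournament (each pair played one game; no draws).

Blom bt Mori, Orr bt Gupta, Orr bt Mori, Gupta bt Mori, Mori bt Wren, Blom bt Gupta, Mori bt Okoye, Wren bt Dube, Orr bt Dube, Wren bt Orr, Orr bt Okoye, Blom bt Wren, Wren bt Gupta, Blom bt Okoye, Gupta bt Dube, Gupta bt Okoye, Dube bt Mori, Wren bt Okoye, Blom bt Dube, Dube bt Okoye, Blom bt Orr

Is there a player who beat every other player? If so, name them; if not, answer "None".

Blom

Blom has 6 wins out of 6 opponents — a perfect record.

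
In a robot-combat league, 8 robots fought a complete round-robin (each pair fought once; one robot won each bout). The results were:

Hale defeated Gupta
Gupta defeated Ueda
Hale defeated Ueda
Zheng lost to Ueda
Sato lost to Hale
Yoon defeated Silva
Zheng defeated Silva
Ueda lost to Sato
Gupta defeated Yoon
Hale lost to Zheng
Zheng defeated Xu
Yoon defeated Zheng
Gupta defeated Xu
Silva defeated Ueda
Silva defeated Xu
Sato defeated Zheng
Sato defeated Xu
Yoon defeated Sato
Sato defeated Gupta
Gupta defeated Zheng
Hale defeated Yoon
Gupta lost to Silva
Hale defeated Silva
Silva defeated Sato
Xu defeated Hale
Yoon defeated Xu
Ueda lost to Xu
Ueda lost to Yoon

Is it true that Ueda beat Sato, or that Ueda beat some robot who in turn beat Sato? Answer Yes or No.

No

Ueda did not beat Sato directly.
Ueda beat Zheng, but each of them lost to Sato. No two-step path.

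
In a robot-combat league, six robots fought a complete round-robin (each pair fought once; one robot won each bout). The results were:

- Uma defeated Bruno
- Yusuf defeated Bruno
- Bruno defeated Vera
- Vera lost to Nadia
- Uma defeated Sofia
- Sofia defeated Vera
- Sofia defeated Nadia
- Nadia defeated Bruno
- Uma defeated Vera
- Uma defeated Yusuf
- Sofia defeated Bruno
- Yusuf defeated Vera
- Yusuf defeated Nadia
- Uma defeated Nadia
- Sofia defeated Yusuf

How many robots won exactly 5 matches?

Win totals: Bruno 1, Yusuf 3, Uma 5, Vera 0, Nadia 2, Sofia 4.
Exactly 5: Uma — 1 robot.

1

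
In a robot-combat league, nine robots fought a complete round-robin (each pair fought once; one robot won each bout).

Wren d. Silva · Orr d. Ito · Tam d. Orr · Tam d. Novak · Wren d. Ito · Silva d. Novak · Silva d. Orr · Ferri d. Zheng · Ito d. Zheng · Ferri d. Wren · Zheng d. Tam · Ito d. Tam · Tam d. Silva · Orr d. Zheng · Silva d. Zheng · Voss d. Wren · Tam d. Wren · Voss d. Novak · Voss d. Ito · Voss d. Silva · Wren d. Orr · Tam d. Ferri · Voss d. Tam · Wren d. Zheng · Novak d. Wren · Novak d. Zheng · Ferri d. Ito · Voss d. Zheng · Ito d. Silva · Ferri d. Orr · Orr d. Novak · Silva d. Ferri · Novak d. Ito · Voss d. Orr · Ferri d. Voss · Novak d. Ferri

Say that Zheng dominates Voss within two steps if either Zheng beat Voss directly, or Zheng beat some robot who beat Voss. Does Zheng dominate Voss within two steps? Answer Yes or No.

No

Zheng did not beat Voss directly.
Zheng beat Tam, but each of them lost to Voss. No two-step path.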